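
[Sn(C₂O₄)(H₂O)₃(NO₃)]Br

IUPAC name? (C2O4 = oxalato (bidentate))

triaquanitratooxalatotin(IV) bromide

The 1 bromide counter-ion carries a total charge of -1, so each complex ion is 1+.
Ligand charges: 3×aqua (neutral), 1×oxalato (-2 each), 1×nitrato (-1 each); total -3. So Sn + (-3) = 1+, giving Sn = +4.
Ligands are named alphabetically: aqua before nitrato before oxalato.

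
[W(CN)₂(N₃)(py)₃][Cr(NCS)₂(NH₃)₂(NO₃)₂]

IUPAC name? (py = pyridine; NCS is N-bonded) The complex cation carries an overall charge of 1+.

The complex cation is given as 1+; its ligand charges sum to -3, so W = +4.
A 1:1 salt means the anion carries the equal and opposite charge, 1−.
Anion: ligand charges sum to -4; for the ion to be 1−, Cr = +3.

azidodicyanotris(pyridine)tungsten(IV) diamminediisothiocyanatodinitratochromate(III)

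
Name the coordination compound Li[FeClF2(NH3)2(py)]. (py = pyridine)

lithium diamminechlorodifluoro(pyridine)ferrate(II)

The 1 lithium counter-ion carries a total charge of +1, so each complex ion is 1−.
Ligand charges: 2×ammine (neutral), 1×chloro (-1 each), 1×pyridine (neutral), 2×fluoro (-1 each); total -3. So Fe + (-3) = 1−, giving Fe = +2.
The complex ion is anionic, so iron takes the -ate form ferrate(II).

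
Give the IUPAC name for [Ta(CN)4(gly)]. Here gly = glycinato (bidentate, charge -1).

There is no counter-ion, so the complex is neutral overall.
Ligand charges: 1×glycinato (-1 each), 4×cyano (-1 each); total -5. So Ta + (-5) = 0, giving Ta = +5.
Ligands are named alphabetically: cyano before glycinato.

tetracyano(glycinato)tantalum(V)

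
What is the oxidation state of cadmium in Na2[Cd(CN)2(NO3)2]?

+2

2 sodium outside the brackets (+1 each) → the complex ion is 2−.
Ligand charges: 2×NO3 = -2; 2×CN = -2; sum -4.
Cd + (-4) = 2− ⇒ Cd is +2.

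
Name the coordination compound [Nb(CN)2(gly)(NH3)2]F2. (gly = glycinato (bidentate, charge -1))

The 2 fluoride counter-ions carry a total charge of -2, so each complex ion is 2+.
Ligand charges: 1×glycinato (-1 each), 2×cyano (-1 each), 2×ammine (neutral); total -3. So Nb + (-3) = 2+, giving Nb = +5.
Ligands are named alphabetically: ammine before cyano before glycinato.

diamminedicyano(glycinato)niobium(V) fluoride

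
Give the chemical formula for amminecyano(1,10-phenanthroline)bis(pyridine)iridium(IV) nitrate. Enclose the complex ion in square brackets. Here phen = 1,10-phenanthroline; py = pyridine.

Ligands: 1 1,10-phenanthroline (phen, neutral), 2 pyridine (py, neutral), 1 ammine (NH3, neutral), 1 cyano (CN, -1). Ligand charge sum = -1.
With Ir in oxidation state +4, the complex ion is [Ir...]^3+.
Charge balance with nitrate (-1) requires 1 complex ion per 3 nitrate.

[Ir(CN)(NH3)(phen)(py)2](NO3)3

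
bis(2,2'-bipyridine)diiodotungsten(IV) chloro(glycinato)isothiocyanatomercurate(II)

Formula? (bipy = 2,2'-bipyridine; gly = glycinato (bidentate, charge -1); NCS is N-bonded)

[W(bipy)2I2][HgCl(gly)(NCS)]2

Cation [W…]: ligand charges -2, W(IV) ⇒ ion charge 2+.
Anion [Hg…]: ligand charges -3, Hg(II) ⇒ ion charge 1−.
One 2+ cation requires 2 of the 1− anion.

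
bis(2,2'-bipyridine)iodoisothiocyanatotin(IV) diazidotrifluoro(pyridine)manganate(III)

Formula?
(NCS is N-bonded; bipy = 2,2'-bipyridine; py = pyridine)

[Sn(bipy)2I(NCS)][MnF3(N3)2(py)]

Cation [Sn…]: ligand charges -2, Sn(IV) ⇒ ion charge 2+.
Anion [Mn…]: ligand charges -5, Mn(III) ⇒ ion charge 2−.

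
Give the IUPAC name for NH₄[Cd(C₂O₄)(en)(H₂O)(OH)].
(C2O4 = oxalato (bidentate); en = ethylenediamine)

The 1 ammonium counter-ion carries a total charge of +1, so each complex ion is 1−.
Ligand charges: 1×oxalato (-2 each), 1×ethylenediamine (neutral), 1×hydroxo (-1 each), 1×aqua (neutral); total -3. So Cd + (-3) = 1−, giving Cd = +2.
The complex ion is anionic, so cadmium takes the -ate form cadmate(II).

ammonium aqua(ethylenediamine)hydroxooxalatocadmate(II)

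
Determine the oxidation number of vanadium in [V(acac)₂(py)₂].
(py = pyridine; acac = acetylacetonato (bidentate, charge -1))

No counter-ion: the bracketed complex is neutral.
Ligand charges: 2×py neutral; 2×acac = -2; sum -2.
V + (-2) = 0 ⇒ V is +2.

+2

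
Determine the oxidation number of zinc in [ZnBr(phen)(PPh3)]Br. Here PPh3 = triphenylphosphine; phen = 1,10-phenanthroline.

1 bromide outside the brackets (-1 each) → the complex ion is 1+.
Ligand charges: 1×PPh3 neutral; 1×phen neutral; 1×Br = -1; sum -1.
Zn + (-1) = 1+ ⇒ Zn is +2.

+2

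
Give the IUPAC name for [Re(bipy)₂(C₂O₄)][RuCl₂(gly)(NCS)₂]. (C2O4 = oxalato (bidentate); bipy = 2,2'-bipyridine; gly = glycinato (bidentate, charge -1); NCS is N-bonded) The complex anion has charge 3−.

bis(2,2'-bipyridine)oxalatorhenium(V) dichloro(glycinato)diisothiocyanatoruthenate(II)

The complex anion is given as 3−; its ligand charges sum to -5, so Ru = +2.
A 1:1 salt means the cation carries the equal and opposite charge, 3+.
Cation: ligand charges sum to -2; for the ion to be 3+, Re = +5.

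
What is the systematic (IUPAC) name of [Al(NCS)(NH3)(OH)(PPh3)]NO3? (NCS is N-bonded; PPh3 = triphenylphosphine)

amminehydroxoisothiocyanato(triphenylphosphine)aluminium(III) nitrate

The 1 nitrate counter-ion carries a total charge of -1, so each complex ion is 1+.
Ligand charges: 1×isothiocyanato (-1 each), 1×triphenylphosphine (neutral), 1×hydroxo (-1 each), 1×ammine (neutral); total -2. So Al + (-2) = 1+, giving Al = +3.
Ligands are named alphabetically: ammine before hydroxo before isothiocyanato before triphenylphosphine.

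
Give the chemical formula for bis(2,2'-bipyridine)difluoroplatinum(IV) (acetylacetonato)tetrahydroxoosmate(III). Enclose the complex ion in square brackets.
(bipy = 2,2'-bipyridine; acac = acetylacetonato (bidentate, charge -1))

Cation [Pt…]: ligand charges -2, Pt(IV) ⇒ ion charge 2+.
Anion [Os…]: ligand charges -5, Os(III) ⇒ ion charge 2−.
One 2+ cation balances one 2− anion.

[Pt(bipy)2F2][Os(acac)(OH)4]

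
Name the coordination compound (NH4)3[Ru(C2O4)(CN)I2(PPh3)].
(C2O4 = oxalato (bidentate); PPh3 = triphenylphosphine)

The 3 ammonium counter-ions carry a total charge of +3, so each complex ion is 3−.
Ligand charges: 1×oxalato (-2 each), 2×iodo (-1 each), 1×cyano (-1 each), 1×triphenylphosphine (neutral); total -5. So Ru + (-5) = 3−, giving Ru = +2.
Ligands are named alphabetically: cyano before iodo before oxalato before triphenylphosphine.
The complex ion is anionic, so ruthenium takes the -ate form ruthenate(II).

ammonium cyanodiiodooxalato(triphenylphosphine)ruthenate(II)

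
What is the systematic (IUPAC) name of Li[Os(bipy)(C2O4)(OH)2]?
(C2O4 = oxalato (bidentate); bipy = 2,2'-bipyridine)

lithium (2,2'-bipyridine)dihydroxooxalatoosmate(III)

The 1 lithium counter-ion carries a total charge of +1, so each complex ion is 1−.
Ligand charges: 2×hydroxo (-1 each), 1×oxalato (-2 each), 1×2,2'-bipyridine (neutral); total -4. So Os + (-4) = 1−, giving Os = +3.
The complex ion is anionic, so osmium takes the -ate form osmate(III).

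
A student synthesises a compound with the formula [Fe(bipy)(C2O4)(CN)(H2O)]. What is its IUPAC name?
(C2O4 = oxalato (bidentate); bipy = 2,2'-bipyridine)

There is no counter-ion, so the complex is neutral overall.
Ligand charges: 1×oxalato (-2 each), 1×cyano (-1 each), 1×aqua (neutral), 1×2,2'-bipyridine (neutral); total -3. So Fe + (-3) = 0, giving Fe = +3.
Ligands are named alphabetically: aqua before bipyridine before cyano before oxalato.

aqua(2,2'-bipyridine)cyanooxalatoiron(III)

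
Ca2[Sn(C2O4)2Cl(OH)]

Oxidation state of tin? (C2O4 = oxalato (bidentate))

+2

2 calcium outside the brackets (+2 each) → the complex ion is 4−.
Ligand charges: 1×Cl = -1; 1×OH = -1; 2×C2O4 = -4; sum -6.
Sn + (-6) = 4− ⇒ Sn is +2.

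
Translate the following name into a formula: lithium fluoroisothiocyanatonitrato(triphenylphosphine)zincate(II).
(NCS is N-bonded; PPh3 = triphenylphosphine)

Li[ZnF(NCS)(NO3)(PPh3)]

Ligands: 1 fluoro (F, -1), 1 isothiocyanato (NCS, -1), 1 triphenylphosphine (PPh3, neutral), 1 nitrato (NO3, -1). Ligand charge sum = -3.
With Zn in oxidation state +2, the complex ion is [Zn...]^1−.
Charge balance with lithium (+1) requires 1 complex ion per 1 lithium.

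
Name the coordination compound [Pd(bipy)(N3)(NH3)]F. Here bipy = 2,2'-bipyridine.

ammineazido(2,2'-bipyridine)palladium(II) fluoride

The 1 fluoride counter-ion carries a total charge of -1, so each complex ion is 1+.
Ligand charges: 1×ammine (neutral), 1×azido (-1 each), 1×2,2'-bipyridine (neutral); total -1. So Pd + (-1) = 1+, giving Pd = +2.
Ligands are named alphabetically: ammine before azido before bipyridine.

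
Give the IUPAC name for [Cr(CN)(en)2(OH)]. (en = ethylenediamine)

There is no counter-ion, so the complex is neutral overall.
Ligand charges: 2×ethylenediamine (neutral), 1×hydroxo (-1 each), 1×cyano (-1 each); total -2. So Cr + (-2) = 0, giving Cr = +2.
Ligands are named alphabetically: cyano before ethylenediamine before hydroxo.

cyanobis(ethylenediamine)hydroxochromium(II)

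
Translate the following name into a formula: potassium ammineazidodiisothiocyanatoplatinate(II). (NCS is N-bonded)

K[Pt(N3)(NCS)2(NH3)]

Ligands: 1 azido (N3, -1), 1 ammine (NH3, neutral), 2 isothiocyanato (NCS, -1). Ligand charge sum = -3.
Charge balance with potassium (+1) requires 1 complex ion per 1 potassium.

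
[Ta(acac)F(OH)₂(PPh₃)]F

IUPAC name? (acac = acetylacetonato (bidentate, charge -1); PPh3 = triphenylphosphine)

(acetylacetonato)fluorodihydroxo(triphenylphosphine)tantalum(V) fluoride

The 1 fluoride counter-ion carries a total charge of -1, so each complex ion is 1+.
Ligand charges: 1×acetylacetonato (-1 each), 1×fluoro (-1 each), 2×hydroxo (-1 each), 1×triphenylphosphine (neutral); total -4. So Ta + (-4) = 1+, giving Ta = +5.
Ligands are named alphabetically: acetylacetonato before fluoro before hydroxo before triphenylphosphine.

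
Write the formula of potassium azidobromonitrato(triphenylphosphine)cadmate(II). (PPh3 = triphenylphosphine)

K[CdBr(N3)(NO3)(PPh3)]

Ligands: 1 nitrato (NO3, -1), 1 azido (N3, -1), 1 triphenylphosphine (PPh3, neutral), 1 bromo (Br, -1). Ligand charge sum = -3.
With Cd in oxidation state +2, the complex ion is [Cd...]^1−.
Charge balance with potassium (+1) requires 1 complex ion per 1 potassium.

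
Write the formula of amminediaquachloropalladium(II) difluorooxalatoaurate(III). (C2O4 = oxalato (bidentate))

[PdCl(H2O)2(NH3)][Au(C2O4)F2]

Cation [Pd…]: ligand charges -1, Pd(II) ⇒ ion charge 1+.
Anion [Au…]: ligand charges -4, Au(III) ⇒ ion charge 1−.
One 1+ cation balances one 1− anion.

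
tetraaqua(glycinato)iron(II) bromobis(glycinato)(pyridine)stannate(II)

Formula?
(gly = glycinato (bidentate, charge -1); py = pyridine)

Cation [Fe…]: ligand charges -1, Fe(II) ⇒ ion charge 1+.
Anion [Sn…]: ligand charges -3, Sn(II) ⇒ ion charge 1−.

[Fe(gly)(H2O)4][SnBr(gly)2(py)]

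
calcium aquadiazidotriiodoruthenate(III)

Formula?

Ca[Ru(H2O)I3(N3)2]

Ligands: 1 aqua (H2O, neutral), 3 iodo (I, -1), 2 azido (N3, -1). Ligand charge sum = -5.
Charge balance with calcium (+2) requires 1 complex ion per 1 calcium.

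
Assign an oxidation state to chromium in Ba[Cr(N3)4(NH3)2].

+2

1 barium outside the brackets (+2 each) → the complex ion is 2−.
Ligand charges: 2×NH3 neutral; 4×N3 = -4; sum -4.
Cr + (-4) = 2− ⇒ Cr is +2.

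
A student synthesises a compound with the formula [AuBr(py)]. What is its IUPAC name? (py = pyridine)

There is no counter-ion, so the complex is neutral overall.
Ligand charges: 1×pyridine (neutral), 1×bromo (-1 each); total -1. So Au + (-1) = 0, giving Au = +1.
Ligands are named alphabetically: bromo before pyridine.

bromo(pyridine)gold(I)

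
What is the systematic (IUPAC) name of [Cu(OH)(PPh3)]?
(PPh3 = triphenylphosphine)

There is no counter-ion, so the complex is neutral overall.
Ligand charges: 1×triphenylphosphine (neutral), 1×hydroxo (-1 each); total -1. So Cu + (-1) = 0, giving Cu = +1.
Ligands are named alphabetically: hydroxo before triphenylphosphine.

hydroxo(triphenylphosphine)copper(I)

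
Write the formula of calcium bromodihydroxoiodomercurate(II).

Ligands: 1 iodo (I, -1), 2 hydroxo (OH, -1), 1 bromo (Br, -1). Ligand charge sum = -4.
With Hg in oxidation state +2, the complex ion is [Hg...]^2−.
Charge balance with calcium (+2) requires 1 complex ion per 1 calcium.

Ca[HgBrI(OH)2]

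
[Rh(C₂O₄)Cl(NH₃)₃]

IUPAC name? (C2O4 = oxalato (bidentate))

There is no counter-ion, so the complex is neutral overall.
Ligand charges: 1×chloro (-1 each), 3×ammine (neutral), 1×oxalato (-2 each); total -3. So Rh + (-3) = 0, giving Rh = +3.
Ligands are named alphabetically: ammine before chloro before oxalato.

triamminechlorooxalatorhodium(III)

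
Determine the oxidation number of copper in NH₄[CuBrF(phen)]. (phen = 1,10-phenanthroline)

1 ammonium outside the brackets (+1 each) → the complex ion is 1−.
Ligand charges: 1×phen neutral; 1×Br = -1; 1×F = -1; sum -2.
Cu + (-2) = 1− ⇒ Cu is +1.

+1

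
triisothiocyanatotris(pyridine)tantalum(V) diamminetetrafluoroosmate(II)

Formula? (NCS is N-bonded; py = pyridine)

Cation [Ta…]: ligand charges -3, Ta(V) ⇒ ion charge 2+.
Anion [Os…]: ligand charges -4, Os(II) ⇒ ion charge 2−.
One 2+ cation balances one 2− anion.

[Ta(NCS)3(py)3][OsF4(NH3)2]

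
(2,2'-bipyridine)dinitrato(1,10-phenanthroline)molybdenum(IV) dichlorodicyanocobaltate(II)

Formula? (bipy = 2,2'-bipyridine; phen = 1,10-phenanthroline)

Cation [Mo…]: ligand charges -2, Mo(IV) ⇒ ion charge 2+.
Anion [Co…]: ligand charges -4, Co(II) ⇒ ion charge 2−.
One 2+ cation balances one 2− anion.

[Mo(bipy)(NO3)2(phen)][CoCl2(CN)2]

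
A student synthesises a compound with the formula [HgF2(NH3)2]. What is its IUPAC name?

diamminedifluoromercury(II)

There is no counter-ion, so the complex is neutral overall.
Ligand charges: 2×ammine (neutral), 2×fluoro (-1 each); total -2. So Hg + (-2) = 0, giving Hg = +2.
Ligands are named alphabetically: ammine before fluoro.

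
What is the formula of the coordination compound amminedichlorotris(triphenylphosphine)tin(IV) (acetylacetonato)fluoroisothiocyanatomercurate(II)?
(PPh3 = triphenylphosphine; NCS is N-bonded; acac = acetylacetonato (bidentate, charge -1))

[SnCl2(NH3)(PPh3)3][Hg(acac)F(NCS)]2

Cation [Sn…]: ligand charges -2, Sn(IV) ⇒ ion charge 2+.
Anion [Hg…]: ligand charges -3, Hg(II) ⇒ ion charge 1−.
One 2+ cation requires 2 of the 1− anion.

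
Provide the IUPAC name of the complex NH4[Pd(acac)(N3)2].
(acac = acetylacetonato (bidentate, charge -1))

The 1 ammonium counter-ion carries a total charge of +1, so each complex ion is 1−.
Ligand charges: 1×acetylacetonato (-1 each), 2×azido (-1 each); total -3. So Pd + (-3) = 1−, giving Pd = +2.
Ligands are named alphabetically: acetylacetonato before azido.
The complex ion is anionic, so palladium takes the -ate form palladate(II).

ammonium (acetylacetonato)diazidopalladate(II)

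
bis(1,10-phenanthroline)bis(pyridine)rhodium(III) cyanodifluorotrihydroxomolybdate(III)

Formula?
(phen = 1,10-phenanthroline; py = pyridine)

[Rh(phen)2(py)2][Mo(CN)F2(OH)3]

Cation [Rh…]: ligand charges 0, Rh(III) ⇒ ion charge 3+.
Anion [Mo…]: ligand charges -6, Mo(III) ⇒ ion charge 3−.
One 3+ cation balances one 3− anion.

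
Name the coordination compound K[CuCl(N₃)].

The 1 potassium counter-ion carries a total charge of +1, so each complex ion is 1−.
Ligand charges: 1×azido (-1 each), 1×chloro (-1 each); total -2. So Cu + (-2) = 1−, giving Cu = +1.
The complex ion is anionic, so copper takes the -ate form cuprate(I).

potassium azidochlorocuprate(I)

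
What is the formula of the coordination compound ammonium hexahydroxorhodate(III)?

Ligands: 6 hydroxo (OH, -1). Ligand charge sum = -6.
Charge balance with ammonium (+1) requires 1 complex ion per 3 ammonium.

(NH4)3[Rh(OH)6]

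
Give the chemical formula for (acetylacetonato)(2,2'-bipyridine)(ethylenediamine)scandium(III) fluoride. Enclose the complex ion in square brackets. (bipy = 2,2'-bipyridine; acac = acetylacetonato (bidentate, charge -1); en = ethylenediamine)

[Sc(acac)(bipy)(en)]F2

Ligands: 1 2,2'-bipyridine (bipy, neutral), 1 acetylacetonato (acac, -1), 1 ethylenediamine (en, neutral). Ligand charge sum = -1.
With Sc in oxidation state +3, the complex ion is [Sc...]^2+.
Charge balance with fluoride (-1) requires 1 complex ion per 2 fluoride.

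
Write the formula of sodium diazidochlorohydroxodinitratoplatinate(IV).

Ligands: 1 hydroxo (OH, -1), 1 chloro (Cl, -1), 2 nitrato (NO3, -1), 2 azido (N3, -1). Ligand charge sum = -6.
Charge balance with sodium (+1) requires 1 complex ion per 2 sodium.

Na2[PtCl(N3)2(NO3)2(OH)]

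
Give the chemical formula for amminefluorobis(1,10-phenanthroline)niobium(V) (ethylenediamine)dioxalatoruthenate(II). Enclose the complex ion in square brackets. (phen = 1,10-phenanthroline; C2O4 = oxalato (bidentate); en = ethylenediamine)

[NbF(NH3)(phen)2][Ru(C2O4)2(en)]2

Cation [Nb…]: ligand charges -1, Nb(V) ⇒ ion charge 4+.
Anion [Ru…]: ligand charges -4, Ru(II) ⇒ ion charge 2−.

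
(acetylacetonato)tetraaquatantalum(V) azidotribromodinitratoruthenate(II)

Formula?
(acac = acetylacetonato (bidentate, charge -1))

[Ta(acac)(H2O)4][RuBr3(N3)(NO3)2]

Cation [Ta…]: ligand charges -1, Ta(V) ⇒ ion charge 4+.
Anion [Ru…]: ligand charges -6, Ru(II) ⇒ ion charge 4−.
One 4+ cation balances one 4− anion.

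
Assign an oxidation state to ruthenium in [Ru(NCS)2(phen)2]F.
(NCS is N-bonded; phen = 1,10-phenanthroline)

1 fluoride outside the brackets (-1 each) → the complex ion is 1+.
Ligand charges: 2×NCS = -2; 2×phen neutral; sum -2.
Ru + (-2) = 1+ ⇒ Ru is +3.

+3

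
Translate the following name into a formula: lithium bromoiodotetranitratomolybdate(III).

Li3[MoBrI(NO3)4]

Ligands: 1 bromo (Br, -1), 4 nitrato (NO3, -1), 1 iodo (I, -1). Ligand charge sum = -6.
With Mo in oxidation state +3, the complex ion is [Mo...]^3−.
Charge balance with lithium (+1) requires 1 complex ion per 3 lithium.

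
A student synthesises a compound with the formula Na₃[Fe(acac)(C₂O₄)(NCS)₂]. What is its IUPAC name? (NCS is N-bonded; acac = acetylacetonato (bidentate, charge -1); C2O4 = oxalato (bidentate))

sodium (acetylacetonato)diisothiocyanatooxalatoferrate(II)

The 3 sodium counter-ions carry a total charge of +3, so each complex ion is 3−.
Ligand charges: 2×isothiocyanato (-1 each), 1×acetylacetonato (-1 each), 1×oxalato (-2 each); total -5. So Fe + (-5) = 3−, giving Fe = +2.
Ligands are named alphabetically: acetylacetonato before isothiocyanato before oxalato.
The complex ion is anionic, so iron takes the -ate form ferrate(II).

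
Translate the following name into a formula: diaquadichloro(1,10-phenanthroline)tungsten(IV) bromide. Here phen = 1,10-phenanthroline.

[WCl2(H2O)2(phen)]Br2

Ligands: 2 aqua (H2O, neutral), 1 1,10-phenanthroline (phen, neutral), 2 chloro (Cl, -1). Ligand charge sum = -2.
Charge balance with bromide (-1) requires 1 complex ion per 2 bromide.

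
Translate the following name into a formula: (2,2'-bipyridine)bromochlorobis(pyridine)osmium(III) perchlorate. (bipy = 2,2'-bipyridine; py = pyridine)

[Os(bipy)BrCl(py)2]ClO4

Ligands: 1 bromo (Br, -1), 1 2,2'-bipyridine (bipy, neutral), 1 chloro (Cl, -1), 2 pyridine (py, neutral). Ligand charge sum = -2.
With Os in oxidation state +3, the complex ion is [Os...]^1+.
Charge balance with perchlorate (-1) requires 1 complex ion per 1 perchlorate.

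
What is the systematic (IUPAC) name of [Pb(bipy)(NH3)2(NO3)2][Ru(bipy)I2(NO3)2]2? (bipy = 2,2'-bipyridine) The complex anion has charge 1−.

Both ions are complex: the cation is named first with the plain metal name, the anion second with the -ate form; each ion's ligands are alphabetised independently.
The complex anion is given as 1−; its ligand charges sum to -4, so Ru = +3.
With 2 anions per cation, the cation must be 2×1 = 2+.
Cation: ligand charges sum to -2; for the ion to be 2+, Pb = +4.

diammine(2,2'-bipyridine)dinitratolead(IV) (2,2'-bipyridine)diiododinitratoruthenate(III)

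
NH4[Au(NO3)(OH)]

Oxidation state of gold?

1 ammonium outside the brackets (+1 each) → the complex ion is 1−.
Ligand charges: 1×NO3 = -1; 1×OH = -1; sum -2.
Au + (-2) = 1− ⇒ Au is +1.

+1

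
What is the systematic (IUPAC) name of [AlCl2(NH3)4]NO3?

The 1 nitrate counter-ion carries a total charge of -1, so each complex ion is 1+.
Ligand charges: 4×ammine (neutral), 2×chloro (-1 each); total -2. So Al + (-2) = 1+, giving Al = +3.
Ligands are named alphabetically: ammine before chloro.

tetraamminedichloroaluminium(III) nitrate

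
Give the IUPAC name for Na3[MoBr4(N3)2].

The 3 sodium counter-ions carry a total charge of +3, so each complex ion is 3−.
Ligand charges: 4×bromo (-1 each), 2×azido (-1 each); total -6. So Mo + (-6) = 3−, giving Mo = +3.
Ligands are named alphabetically: azido before bromo.
The complex ion is anionic, so molybdenum takes the -ate form molybdate(III).

sodium diazidotetrabromomolybdate(III)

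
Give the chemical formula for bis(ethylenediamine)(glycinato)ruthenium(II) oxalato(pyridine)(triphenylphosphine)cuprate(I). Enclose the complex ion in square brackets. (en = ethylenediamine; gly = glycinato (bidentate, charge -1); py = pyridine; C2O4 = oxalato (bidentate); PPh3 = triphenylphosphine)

[Ru(en)2(gly)][Cu(C2O4)(PPh3)(py)]

Cation [Ru…]: ligand charges -1, Ru(II) ⇒ ion charge 1+.
Anion [Cu…]: ligand charges -2, Cu(I) ⇒ ion charge 1−.
One 1+ cation balances one 1− anion.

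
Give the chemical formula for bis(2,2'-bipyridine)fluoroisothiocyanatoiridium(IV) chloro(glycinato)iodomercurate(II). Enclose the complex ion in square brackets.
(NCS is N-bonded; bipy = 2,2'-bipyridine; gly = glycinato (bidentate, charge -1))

[Ir(bipy)2F(NCS)][HgCl(gly)I]2

Cation [Ir…]: ligand charges -2, Ir(IV) ⇒ ion charge 2+.
Anion [Hg…]: ligand charges -3, Hg(II) ⇒ ion charge 1−.
One 2+ cation requires 2 of the 1− anion.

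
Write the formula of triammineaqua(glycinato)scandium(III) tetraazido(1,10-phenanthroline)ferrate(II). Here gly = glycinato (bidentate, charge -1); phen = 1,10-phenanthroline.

Cation [Sc…]: ligand charges -1, Sc(III) ⇒ ion charge 2+.
Anion [Fe…]: ligand charges -4, Fe(II) ⇒ ion charge 2−.
One 2+ cation balances one 2− anion.

[Sc(gly)(H2O)(NH3)3][Fe(N3)4(phen)]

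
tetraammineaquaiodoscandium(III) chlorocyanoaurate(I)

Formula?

Cation [Sc…]: ligand charges -1, Sc(III) ⇒ ion charge 2+.
Anion [Au…]: ligand charges -2, Au(I) ⇒ ion charge 1−.

[Sc(H2O)I(NH3)4][AuCl(CN)]2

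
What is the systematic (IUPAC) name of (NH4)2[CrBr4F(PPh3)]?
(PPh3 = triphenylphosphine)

ammonium tetrabromofluoro(triphenylphosphine)chromate(III)

The 2 ammonium counter-ions carry a total charge of +2, so each complex ion is 2−.
Ligand charges: 4×bromo (-1 each), 1×triphenylphosphine (neutral), 1×fluoro (-1 each); total -5. So Cr + (-5) = 2−, giving Cr = +3.
Ligands are named alphabetically: bromo before fluoro before triphenylphosphine.
The complex ion is anionic, so chromium takes the -ate form chromate(III).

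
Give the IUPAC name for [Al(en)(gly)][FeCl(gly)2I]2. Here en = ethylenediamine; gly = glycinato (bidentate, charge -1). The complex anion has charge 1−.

(ethylenediamine)(glycinato)aluminium(III) chlorobis(glycinato)iodoferrate(III)

Both ions are complex: the cation is named first with the plain metal name, the anion second with the -ate form; each ion's ligands are alphabetised independently.
The complex anion is given as 1−; its ligand charges sum to -4, so Fe = +3.
With 2 anions per cation, the cation must be 2×1 = 2+.
Cation: ligand charges sum to -1; for the ion to be 2+, Al = +3.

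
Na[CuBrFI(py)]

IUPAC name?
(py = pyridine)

The 1 sodium counter-ion carries a total charge of +1, so each complex ion is 1−.
Ligand charges: 1×fluoro (-1 each), 1×iodo (-1 each), 1×pyridine (neutral), 1×bromo (-1 each); total -3. So Cu + (-3) = 1−, giving Cu = +2.
The complex ion is anionic, so copper takes the -ate form cuprate(II).

sodium bromofluoroiodo(pyridine)cuprate(II)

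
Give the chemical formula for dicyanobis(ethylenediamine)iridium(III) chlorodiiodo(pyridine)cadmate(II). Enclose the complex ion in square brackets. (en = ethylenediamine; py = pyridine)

Cation [Ir…]: ligand charges -2, Ir(III) ⇒ ion charge 1+.
Anion [Cd…]: ligand charges -3, Cd(II) ⇒ ion charge 1−.
One 1+ cation balances one 1− anion.

[Ir(CN)2(en)2][CdClI2(py)]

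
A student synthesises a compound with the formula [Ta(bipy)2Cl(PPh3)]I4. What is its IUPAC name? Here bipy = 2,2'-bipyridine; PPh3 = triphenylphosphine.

bis(2,2'-bipyridine)chloro(triphenylphosphine)tantalum(V) iodide

The 4 iodide counter-ions carry a total charge of -4, so each complex ion is 4+.
Ligand charges: 1×chloro (-1 each), 2×2,2'-bipyridine (neutral), 1×triphenylphosphine (neutral); total -1. So Ta + (-1) = 4+, giving Ta = +5.
Ligands are named alphabetically: bipyridine before chloro before triphenylphosphine.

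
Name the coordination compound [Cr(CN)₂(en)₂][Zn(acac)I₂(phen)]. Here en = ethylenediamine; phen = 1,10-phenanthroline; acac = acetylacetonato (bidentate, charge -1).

Both ions are complex: the cation is named first with the plain metal name, the anion second with the -ate form; each ion's ligands are alphabetised independently.
Zinc is always +2 in its complexes; the anion's ligand charges sum to -3, so the complex anion is 1−.
A 1:1 salt means the cation carries the equal and opposite charge, 1+.
Cation: ligand charges sum to -2; for the ion to be 1+, Cr = +3.

dicyanobis(ethylenediamine)chromium(III) (acetylacetonato)diiodo(1,10-phenanthroline)zincate(II)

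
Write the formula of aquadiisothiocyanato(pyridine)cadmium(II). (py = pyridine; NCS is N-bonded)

Ligands: 1 pyridine (py, neutral), 2 isothiocyanato (NCS, -1), 1 aqua (H2O, neutral). Ligand charge sum = -2.
With Cd in oxidation state +2, the complex ion is [Cd...].

[Cd(H2O)(NCS)2(py)]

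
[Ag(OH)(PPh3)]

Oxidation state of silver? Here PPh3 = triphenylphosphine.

No counter-ion: the bracketed complex is neutral.
Ligand charges: 1×PPh3 neutral; 1×OH = -1; sum -1.
Ag + (-1) = 0 ⇒ Ag is +1.

+1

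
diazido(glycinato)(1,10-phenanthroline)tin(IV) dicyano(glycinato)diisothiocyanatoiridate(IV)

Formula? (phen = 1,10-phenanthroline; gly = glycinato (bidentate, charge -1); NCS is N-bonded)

[Sn(gly)(N3)2(phen)][Ir(CN)2(gly)(NCS)2]

Cation [Sn…]: ligand charges -3, Sn(IV) ⇒ ion charge 1+.
Anion [Ir…]: ligand charges -5, Ir(IV) ⇒ ion charge 1−.
One 1+ cation balances one 1− anion.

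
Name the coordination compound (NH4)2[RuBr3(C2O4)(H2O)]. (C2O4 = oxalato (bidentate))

ammonium aquatribromooxalatoruthenate(III)

The 2 ammonium counter-ions carry a total charge of +2, so each complex ion is 2−.
Ligand charges: 3×bromo (-1 each), 1×oxalato (-2 each), 1×aqua (neutral); total -5. So Ru + (-5) = 2−, giving Ru = +3.
Ligands are named alphabetically: aqua before bromo before oxalato.
The complex ion is anionic, so ruthenium takes the -ate form ruthenate(III).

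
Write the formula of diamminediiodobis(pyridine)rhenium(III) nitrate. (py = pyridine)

Ligands: 2 pyridine (py, neutral), 2 iodo (I, -1), 2 ammine (NH3, neutral). Ligand charge sum = -2.
With Re in oxidation state +3, the complex ion is [Re...]^1+.
Charge balance with nitrate (-1) requires 1 complex ion per 1 nitrate.

[ReI2(NH3)2(py)2]NO3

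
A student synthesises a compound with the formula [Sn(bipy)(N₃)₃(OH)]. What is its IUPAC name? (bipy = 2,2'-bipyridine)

There is no counter-ion, so the complex is neutral overall.
Ligand charges: 1×hydroxo (-1 each), 1×2,2'-bipyridine (neutral), 3×azido (-1 each); total -4. So Sn + (-4) = 0, giving Sn = +4.
Ligands are named alphabetically: azido before bipyridine before hydroxo.

triazido(2,2'-bipyridine)hydroxotin(IV)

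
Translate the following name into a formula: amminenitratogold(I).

[Au(NH3)(NO3)]

Ligands: 1 nitrato (NO3, -1), 1 ammine (NH3, neutral). Ligand charge sum = -1.
With Au in oxidation state +1, the complex ion is [Au...].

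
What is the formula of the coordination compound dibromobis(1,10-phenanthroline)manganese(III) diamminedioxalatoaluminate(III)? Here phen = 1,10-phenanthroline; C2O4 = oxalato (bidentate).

[MnBr2(phen)2][Al(C2O4)2(NH3)2]

Cation [Mn…]: ligand charges -2, Mn(III) ⇒ ion charge 1+.
Anion [Al…]: ligand charges -4, Al(III) ⇒ ion charge 1−.
One 1+ cation balances one 1− anion.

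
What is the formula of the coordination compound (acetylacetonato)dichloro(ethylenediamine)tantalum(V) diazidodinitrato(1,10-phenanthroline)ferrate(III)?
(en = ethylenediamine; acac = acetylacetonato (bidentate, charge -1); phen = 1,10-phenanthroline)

[Ta(acac)Cl2(en)][Fe(N3)2(NO3)2(phen)]2

Cation [Ta…]: ligand charges -3, Ta(V) ⇒ ion charge 2+.
Anion [Fe…]: ligand charges -4, Fe(III) ⇒ ion charge 1−.
One 2+ cation requires 2 of the 1− anion.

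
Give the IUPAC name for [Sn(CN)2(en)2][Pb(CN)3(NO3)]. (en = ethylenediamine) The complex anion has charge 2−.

dicyanobis(ethylenediamine)tin(IV) tricyanonitratoplumbate(II)

The complex anion is given as 2−; its ligand charges sum to -4, so Pb = +2.
A 1:1 salt means the cation carries the equal and opposite charge, 2+.
Cation: ligand charges sum to -2; for the ion to be 2+, Sn = +4.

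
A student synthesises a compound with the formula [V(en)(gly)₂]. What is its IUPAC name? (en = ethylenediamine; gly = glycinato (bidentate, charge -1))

(ethylenediamine)bis(glycinato)vanadium(II)

There is no counter-ion, so the complex is neutral overall.
Ligand charges: 1×ethylenediamine (neutral), 2×glycinato (-1 each); total -2. So V + (-2) = 0, giving V = +2.
Ligands are named alphabetically: ethylenediamine before glycinato.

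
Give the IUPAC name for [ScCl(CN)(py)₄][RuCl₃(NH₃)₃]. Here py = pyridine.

chlorocyanotetrakis(pyridine)scandium(III) triamminetrichlororuthenate(II)

Both ions are complex: the cation is named first with the plain metal name, the anion second with the -ate form; each ion's ligands are alphabetised independently.
Scandium is always +3 in its complexes; the cation's ligand charges sum to -2, so the complex cation is 1+.
A 1:1 salt means the anion carries the equal and opposite charge, 1−.
Anion: ligand charges sum to -3; for the ion to be 1−, Ru = +2.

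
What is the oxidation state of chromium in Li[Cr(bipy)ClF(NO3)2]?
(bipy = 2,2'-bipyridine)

1 lithium outside the brackets (+1 each) → the complex ion is 1−.
Ligand charges: 1×bipy neutral; 1×Cl = -1; 2×NO3 = -2; 1×F = -1; sum -4.
Cr + (-4) = 1− ⇒ Cr is +3.

+3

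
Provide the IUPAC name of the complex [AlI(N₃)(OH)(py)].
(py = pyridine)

There is no counter-ion, so the complex is neutral overall.
Ligand charges: 1×iodo (-1 each), 1×hydroxo (-1 each), 1×pyridine (neutral), 1×azido (-1 each); total -3. So Al + (-3) = 0, giving Al = +3.
Ligands are named alphabetically: azido before hydroxo before iodo before pyridine.

azidohydroxoiodo(pyridine)aluminium(III)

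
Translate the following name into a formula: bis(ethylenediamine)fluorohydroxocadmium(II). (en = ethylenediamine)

[Cd(en)2F(OH)]

Ligands: 1 fluoro (F, -1), 2 ethylenediamine (en, neutral), 1 hydroxo (OH, -1). Ligand charge sum = -2.
With Cd in oxidation state +2, the complex ion is [Cd...].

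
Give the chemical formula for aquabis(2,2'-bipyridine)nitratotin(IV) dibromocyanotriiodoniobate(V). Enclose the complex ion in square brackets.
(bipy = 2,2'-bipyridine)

Cation [Sn…]: ligand charges -1, Sn(IV) ⇒ ion charge 3+.
Anion [Nb…]: ligand charges -6, Nb(V) ⇒ ion charge 1−.
One 3+ cation requires 3 of the 1− anion.

[Sn(bipy)2(H2O)(NO3)][NbBr2(CN)I3]3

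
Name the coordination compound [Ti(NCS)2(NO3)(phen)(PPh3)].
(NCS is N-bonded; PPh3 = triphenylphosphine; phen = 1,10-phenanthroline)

diisothiocyanatonitrato(1,10-phenanthroline)(triphenylphosphine)titanium(III)

There is no counter-ion, so the complex is neutral overall.
Ligand charges: 1×nitrato (-1 each), 2×isothiocyanato (-1 each), 1×triphenylphosphine (neutral), 1×1,10-phenanthroline (neutral); total -3. So Ti + (-3) = 0, giving Ti = +3.
Ligands are named alphabetically: isothiocyanato before nitrato before phenanthroline before triphenylphosphine.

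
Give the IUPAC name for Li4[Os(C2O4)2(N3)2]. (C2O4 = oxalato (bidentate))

The 4 lithium counter-ions carry a total charge of +4, so each complex ion is 4−.
Ligand charges: 2×oxalato (-2 each), 2×azido (-1 each); total -6. So Os + (-6) = 4−, giving Os = +2.
The complex ion is anionic, so osmium takes the -ate form osmate(II).

lithium diazidodioxalatoosmate(II)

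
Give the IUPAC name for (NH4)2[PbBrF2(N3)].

The 2 ammonium counter-ions carry a total charge of +2, so each complex ion is 2−.
Ligand charges: 1×azido (-1 each), 1×bromo (-1 each), 2×fluoro (-1 each); total -4. So Pb + (-4) = 2−, giving Pb = +2.
The complex ion is anionic, so lead takes the -ate form plumbate(II).

ammonium azidobromodifluoroplumbate(II)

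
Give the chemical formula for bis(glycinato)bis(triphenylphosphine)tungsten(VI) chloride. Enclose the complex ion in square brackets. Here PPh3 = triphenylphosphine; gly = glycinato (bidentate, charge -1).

Ligands: 2 triphenylphosphine (PPh3, neutral), 2 glycinato (gly, -1). Ligand charge sum = -2.
With W in oxidation state +6, the complex ion is [W...]^4+.
Charge balance with chloride (-1) requires 1 complex ion per 4 chloride.

[W(gly)2(PPh3)2]Cl4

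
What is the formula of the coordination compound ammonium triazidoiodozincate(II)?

(NH4)2[ZnI(N3)3]

Ligands: 3 azido (N3, -1), 1 iodo (I, -1). Ligand charge sum = -4.
Charge balance with ammonium (+1) requires 1 complex ion per 2 ammonium.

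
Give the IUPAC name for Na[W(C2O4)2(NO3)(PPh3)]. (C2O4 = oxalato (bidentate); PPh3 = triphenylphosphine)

The 1 sodium counter-ion carries a total charge of +1, so each complex ion is 1−.
Ligand charges: 2×oxalato (-2 each), 1×nitrato (-1 each), 1×triphenylphosphine (neutral); total -5. So W + (-5) = 1−, giving W = +4.
Ligands are named alphabetically: nitrato before oxalato before triphenylphosphine.
The complex ion is anionic, so tungsten takes the -ate form tungstate(IV).

sodium nitratodioxalato(triphenylphosphine)tungstate(IV)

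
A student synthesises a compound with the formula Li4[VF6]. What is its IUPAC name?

The 4 lithium counter-ions carry a total charge of +4, so each complex ion is 4−.
Ligand charges: 6×fluoro (-1 each); total -6. So V + (-6) = 4−, giving V = +2.
The complex ion is anionic, so vanadium takes the -ate form vanadate(II).

lithium hexafluorovanadate(II)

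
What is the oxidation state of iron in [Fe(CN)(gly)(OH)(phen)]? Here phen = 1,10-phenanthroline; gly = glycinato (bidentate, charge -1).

+3

No counter-ion: the bracketed complex is neutral.
Ligand charges: 1×phen neutral; 1×OH = -1; 1×gly = -1; 1×CN = -1; sum -3.
Fe + (-3) = 0 ⇒ Fe is +3.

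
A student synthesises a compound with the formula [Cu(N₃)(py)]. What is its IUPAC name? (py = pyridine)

azido(pyridine)copper(I)

There is no counter-ion, so the complex is neutral overall.
Ligand charges: 1×pyridine (neutral), 1×azido (-1 each); total -1. So Cu + (-1) = 0, giving Cu = +1.
Ligands are named alphabetically: azido before pyridine.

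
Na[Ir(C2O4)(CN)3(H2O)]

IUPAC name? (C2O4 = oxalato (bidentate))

sodium aquatricyanooxalatoiridate(IV)

The 1 sodium counter-ion carries a total charge of +1, so each complex ion is 1−.
Ligand charges: 1×aqua (neutral), 3×cyano (-1 each), 1×oxalato (-2 each); total -5. So Ir + (-5) = 1−, giving Ir = +4.
The complex ion is anionic, so iridium takes the -ate form iridate(IV).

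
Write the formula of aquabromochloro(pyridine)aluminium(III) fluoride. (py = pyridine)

[AlBrCl(H2O)(py)]F

Ligands: 1 pyridine (py, neutral), 1 chloro (Cl, -1), 1 bromo (Br, -1), 1 aqua (H2O, neutral). Ligand charge sum = -2.
Charge balance with fluoride (-1) requires 1 complex ion per 1 fluoride.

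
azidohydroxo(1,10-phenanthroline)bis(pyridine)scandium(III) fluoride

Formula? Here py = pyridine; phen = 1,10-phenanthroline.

Ligands: 1 azido (N3, -1), 1 hydroxo (OH, -1), 2 pyridine (py, neutral), 1 1,10-phenanthroline (phen, neutral). Ligand charge sum = -2.
With Sc in oxidation state +3, the complex ion is [Sc...]^1+.
Charge balance with fluoride (-1) requires 1 complex ion per 1 fluoride.

[Sc(N3)(OH)(phen)(py)2]F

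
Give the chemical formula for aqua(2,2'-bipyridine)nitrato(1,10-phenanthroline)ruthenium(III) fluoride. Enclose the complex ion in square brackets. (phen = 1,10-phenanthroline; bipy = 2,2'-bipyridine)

Ligands: 1 1,10-phenanthroline (phen, neutral), 1 aqua (H2O, neutral), 1 nitrato (NO3, -1), 1 2,2'-bipyridine (bipy, neutral). Ligand charge sum = -1.
Charge balance with fluoride (-1) requires 1 complex ion per 2 fluoride.

[Ru(bipy)(H2O)(NO3)(phen)]F2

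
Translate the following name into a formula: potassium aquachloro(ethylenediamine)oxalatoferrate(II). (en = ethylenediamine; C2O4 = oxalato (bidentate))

Ligands: 1 ethylenediamine (en, neutral), 1 aqua (H2O, neutral), 1 chloro (Cl, -1), 1 oxalato (C2O4, -2). Ligand charge sum = -3.
With Fe in oxidation state +2, the complex ion is [Fe...]^1−.
Charge balance with potassium (+1) requires 1 complex ion per 1 potassium.

K[Fe(C2O4)Cl(en)(H2O)]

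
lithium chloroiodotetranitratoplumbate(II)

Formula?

Ligands: 1 chloro (Cl, -1), 1 iodo (I, -1), 4 nitrato (NO3, -1). Ligand charge sum = -6.
Charge balance with lithium (+1) requires 1 complex ion per 4 lithium.

Li4[PbClI(NO3)4]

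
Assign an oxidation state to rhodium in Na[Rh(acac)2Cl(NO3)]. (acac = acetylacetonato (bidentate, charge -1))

1 sodium outside the brackets (+1 each) → the complex ion is 1−.
Ligand charges: 2×acac = -2; 1×NO3 = -1; 1×Cl = -1; sum -4.
Rh + (-4) = 1− ⇒ Rh is +3.

+3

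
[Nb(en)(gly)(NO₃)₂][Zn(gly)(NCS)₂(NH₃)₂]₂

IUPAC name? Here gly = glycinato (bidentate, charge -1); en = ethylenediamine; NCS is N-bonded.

(ethylenediamine)(glycinato)dinitratoniobium(V) diammine(glycinato)diisothiocyanatozincate(II)

Both ions are complex: the cation is named first with the plain metal name, the anion second with the -ate form; each ion's ligands are alphabetised independently.
Zinc is always +2 in its complexes; the anion's ligand charges sum to -3, so the complex anion is 1−.
With 2 anions per cation, the cation must be 2×1 = 2+.
Cation: ligand charges sum to -3; for the ion to be 2+, Nb = +5.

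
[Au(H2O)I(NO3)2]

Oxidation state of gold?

+3

No counter-ion: the bracketed complex is neutral.
Ligand charges: 1×H2O neutral; 2×NO3 = -2; 1×I = -1; sum -3.
Au + (-3) = 0 ⇒ Au is +3.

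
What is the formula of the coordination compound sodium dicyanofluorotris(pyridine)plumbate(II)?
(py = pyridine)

Na[Pb(CN)2F(py)3]

Ligands: 2 cyano (CN, -1), 3 pyridine (py, neutral), 1 fluoro (F, -1). Ligand charge sum = -3.
With Pb in oxidation state +2, the complex ion is [Pb...]^1−.
Charge balance with sodium (+1) requires 1 complex ion per 1 sodium.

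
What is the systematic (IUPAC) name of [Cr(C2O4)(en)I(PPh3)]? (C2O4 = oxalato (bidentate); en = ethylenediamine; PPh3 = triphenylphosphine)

(ethylenediamine)iodooxalato(triphenylphosphine)chromium(III)

There is no counter-ion, so the complex is neutral overall.
Ligand charges: 1×oxalato (-2 each), 1×iodo (-1 each), 1×ethylenediamine (neutral), 1×triphenylphosphine (neutral); total -3. So Cr + (-3) = 0, giving Cr = +3.
Ligands are named alphabetically: ethylenediamine before iodo before oxalato before triphenylphosphine.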